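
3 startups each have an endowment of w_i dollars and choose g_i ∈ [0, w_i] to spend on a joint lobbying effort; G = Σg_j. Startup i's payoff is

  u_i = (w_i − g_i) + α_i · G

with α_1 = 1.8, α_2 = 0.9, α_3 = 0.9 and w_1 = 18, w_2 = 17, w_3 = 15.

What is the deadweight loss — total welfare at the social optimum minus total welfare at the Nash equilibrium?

83.2

∂u_i/∂g_i = α_i − 1, so startup i contributes w_i if α_i > 1, else 0.
α_i > 1 for i ∈ {1}; NE contributions (18, 0, 0), G = 18.
W^NE = Σw_i − G^NE + (Σα_i)·G^NE = 50 + 2.6·18 = 96.8.
Planner: ∂(Σu_j)/∂g_i = Σα_j − 1 = 2.6 > 0, so everyone contributes w_i; G^SO = 50, W^SO = 50 + 2.6·50 = 180.
Deadweight loss = 83.2.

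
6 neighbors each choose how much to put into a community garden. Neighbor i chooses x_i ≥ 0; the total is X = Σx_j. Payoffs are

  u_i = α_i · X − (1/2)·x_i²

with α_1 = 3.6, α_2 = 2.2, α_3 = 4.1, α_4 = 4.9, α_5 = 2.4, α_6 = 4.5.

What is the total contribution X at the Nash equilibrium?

21.7

Neighbor i's FOC: ∂u_i/∂x_i = α_i − x_i = 0, so x_i* = α_i.
NE contributions = (3.6, 2.2, 4.1, 4.9, 2.4, 4.5); X = 21.7.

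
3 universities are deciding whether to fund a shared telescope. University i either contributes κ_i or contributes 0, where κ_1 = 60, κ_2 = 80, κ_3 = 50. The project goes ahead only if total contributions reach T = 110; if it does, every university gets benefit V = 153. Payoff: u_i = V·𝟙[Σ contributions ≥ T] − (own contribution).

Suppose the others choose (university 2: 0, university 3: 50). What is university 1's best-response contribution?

Others' total = 50. Contributing 60 brings total to 110 ≥ 110: gain V − κ_1 = 93.
Best response: 60.

60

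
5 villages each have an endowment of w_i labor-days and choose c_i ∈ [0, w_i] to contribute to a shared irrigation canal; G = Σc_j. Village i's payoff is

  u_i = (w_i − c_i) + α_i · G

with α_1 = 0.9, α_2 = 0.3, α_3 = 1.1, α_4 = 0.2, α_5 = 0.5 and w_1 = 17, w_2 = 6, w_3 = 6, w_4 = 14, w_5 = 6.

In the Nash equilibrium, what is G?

∂u_i/∂c_i = α_i − 1, so village i contributes w_i if α_i > 1, else 0.
α_i > 1 for i ∈ {3}; NE contributions (0, 0, 6, 0, 0), G = 6.

6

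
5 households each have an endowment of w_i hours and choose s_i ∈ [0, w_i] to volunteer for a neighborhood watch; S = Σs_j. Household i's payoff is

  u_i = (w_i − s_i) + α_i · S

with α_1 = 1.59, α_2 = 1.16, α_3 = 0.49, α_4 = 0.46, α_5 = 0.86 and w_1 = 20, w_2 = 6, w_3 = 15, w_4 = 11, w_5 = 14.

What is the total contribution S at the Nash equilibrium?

∂u_i/∂s_i = α_i − 1, so household i contributes w_i if α_i > 1, else 0.
α_i > 1 for i ∈ {1, 2}; NE contributions (20, 6, 0, 0, 0), S = 26.

26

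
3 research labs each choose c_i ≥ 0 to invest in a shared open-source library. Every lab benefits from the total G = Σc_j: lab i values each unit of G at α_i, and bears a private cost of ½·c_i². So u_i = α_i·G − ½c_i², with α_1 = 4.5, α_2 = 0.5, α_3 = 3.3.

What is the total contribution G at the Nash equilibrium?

8.3

Lab i's FOC: ∂u_i/∂c_i = α_i − c_i = 0, so c_i* = α_i.
NE contributions = (4.5, 0.5, 3.3); G = 8.3.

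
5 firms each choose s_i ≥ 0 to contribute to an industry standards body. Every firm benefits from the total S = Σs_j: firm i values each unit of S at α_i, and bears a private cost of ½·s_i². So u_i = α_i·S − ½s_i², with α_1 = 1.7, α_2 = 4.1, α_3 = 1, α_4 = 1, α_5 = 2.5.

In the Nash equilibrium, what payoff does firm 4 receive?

Firm i's FOC: ∂u_i/∂s_i = α_i − s_i = 0, so s_i* = α_i.
NE contributions = (1.7, 4.1, 1, 1, 2.5); S = 10.3.
u_4 = α_4·S − ½·(s_4)² = 1·10.3 − ½·1² = 9.8.

9.8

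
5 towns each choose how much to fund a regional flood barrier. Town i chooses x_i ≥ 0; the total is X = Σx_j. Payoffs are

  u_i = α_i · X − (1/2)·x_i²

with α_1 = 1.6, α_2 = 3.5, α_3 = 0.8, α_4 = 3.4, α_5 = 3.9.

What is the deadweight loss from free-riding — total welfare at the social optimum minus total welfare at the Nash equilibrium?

Town i's FOC: ∂u_i/∂x_i = α_i − x_i = 0, so x_i* = α_i.
NE contributions = (1.6, 3.5, 0.8, 3.4, 3.9); X = 13.2.
W^NE = (Σα)·X − ½Σα_i² = 13.2² − ½·42.22 = 153.13.
Planner sets x_i = Σα_j = 13.2 for every i, so X^SO = 5·13.2 = 66.
W^SO = (Σα)·X^SO − ½·5·(Σα)² = (5/2)·13.2² = 435.6.
Deadweight loss = W^SO − W^NE = 282.47.

282.47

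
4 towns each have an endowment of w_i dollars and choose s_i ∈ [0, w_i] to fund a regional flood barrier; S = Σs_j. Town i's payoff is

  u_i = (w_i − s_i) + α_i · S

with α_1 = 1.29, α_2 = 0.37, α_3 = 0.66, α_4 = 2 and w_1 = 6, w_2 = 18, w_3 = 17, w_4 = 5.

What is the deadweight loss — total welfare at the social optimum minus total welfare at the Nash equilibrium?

116.2

∂u_i/∂s_i = α_i − 1, so town i contributes w_i if α_i > 1, else 0.
α_i > 1 for i ∈ {1, 4}; NE contributions (6, 0, 0, 5), S = 11.
W^NE = Σw_i − S^NE + (Σα_i)·S^NE = 46 + 3.32·11 = 82.52.
Planner: ∂(Σu_j)/∂s_i = Σα_j − 1 = 3.32 > 0, so everyone contributes w_i; S^SO = 46, W^SO = 46 + 3.32·46 = 198.72.
Deadweight loss = 116.2.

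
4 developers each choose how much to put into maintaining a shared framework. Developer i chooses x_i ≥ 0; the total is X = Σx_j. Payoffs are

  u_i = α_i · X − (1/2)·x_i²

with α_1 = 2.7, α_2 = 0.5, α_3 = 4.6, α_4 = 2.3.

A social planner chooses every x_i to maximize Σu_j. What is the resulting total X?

40.4

Planner FOC: ∂(Σu_j)/∂x_i = (Σα_j) − x_i = 0, so x_i^SO = Σα_j = 10.1 for every i; X^SO = 40.4.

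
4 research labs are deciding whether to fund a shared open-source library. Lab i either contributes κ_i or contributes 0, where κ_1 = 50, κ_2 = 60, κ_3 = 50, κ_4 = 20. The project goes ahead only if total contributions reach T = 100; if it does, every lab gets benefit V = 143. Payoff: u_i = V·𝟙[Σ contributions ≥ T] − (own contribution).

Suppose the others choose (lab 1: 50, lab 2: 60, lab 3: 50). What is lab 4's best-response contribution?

0

Others' total = 160 ≥ 100; contributing adds cost 20 for no extra benefit.
Best response: 0.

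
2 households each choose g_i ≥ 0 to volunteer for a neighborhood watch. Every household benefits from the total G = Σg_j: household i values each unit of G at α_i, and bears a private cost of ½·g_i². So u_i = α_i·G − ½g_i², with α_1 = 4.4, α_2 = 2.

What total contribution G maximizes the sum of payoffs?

12.8

Planner FOC: ∂(Σu_j)/∂g_i = (Σα_j) − g_i = 0, so g_i^SO = Σα_j = 6.4 for every i; G^SO = 12.8.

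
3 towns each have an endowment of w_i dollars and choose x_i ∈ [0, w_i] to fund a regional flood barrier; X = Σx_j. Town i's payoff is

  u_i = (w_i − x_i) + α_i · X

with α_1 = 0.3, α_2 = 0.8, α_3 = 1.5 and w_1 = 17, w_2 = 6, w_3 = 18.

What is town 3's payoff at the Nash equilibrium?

∂u_i/∂x_i = α_i − 1, so town i contributes w_i if α_i > 1, else 0.
α_i > 1 for i ∈ {3}; NE contributions (0, 0, 18), X = 18.
u_3 = (18 − 18) + 1.5·18 = 27.

27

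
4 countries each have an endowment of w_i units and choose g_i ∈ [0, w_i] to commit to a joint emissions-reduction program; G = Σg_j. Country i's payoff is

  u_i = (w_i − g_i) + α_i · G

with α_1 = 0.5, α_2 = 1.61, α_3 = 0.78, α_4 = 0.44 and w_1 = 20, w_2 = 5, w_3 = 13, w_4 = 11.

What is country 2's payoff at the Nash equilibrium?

8.05

∂u_i/∂g_i = α_i − 1, so country i contributes w_i if α_i > 1, else 0.
α_i > 1 for i ∈ {2}; NE contributions (0, 5, 0, 0), G = 5.
u_2 = (5 − 5) + 1.61·5 = 8.05.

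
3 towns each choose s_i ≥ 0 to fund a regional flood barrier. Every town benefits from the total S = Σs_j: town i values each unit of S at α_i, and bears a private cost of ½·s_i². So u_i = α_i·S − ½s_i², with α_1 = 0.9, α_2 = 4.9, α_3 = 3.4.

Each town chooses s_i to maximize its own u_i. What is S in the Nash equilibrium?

9.2

Town i's FOC: ∂u_i/∂s_i = α_i − s_i = 0, so s_i* = α_i.
NE contributions = (0.9, 4.9, 3.4); S = 9.2.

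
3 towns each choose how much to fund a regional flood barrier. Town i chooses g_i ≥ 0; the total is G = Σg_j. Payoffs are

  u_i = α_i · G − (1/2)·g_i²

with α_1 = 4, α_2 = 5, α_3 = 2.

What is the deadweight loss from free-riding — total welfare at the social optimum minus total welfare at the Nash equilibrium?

83

Town i's FOC: ∂u_i/∂g_i = α_i − g_i = 0, so g_i* = α_i.
NE contributions = (4, 5, 2); G = 11.
W^NE = (Σα)·G − ½Σα_i² = 11² − ½·45 = 98.5.
Planner sets g_i = Σα_j = 11 for every i, so G^SO = 3·11 = 33.
W^SO = (Σα)·G^SO − ½·3·(Σα)² = (3/2)·11² = 181.5.
Deadweight loss = W^SO − W^NE = 83.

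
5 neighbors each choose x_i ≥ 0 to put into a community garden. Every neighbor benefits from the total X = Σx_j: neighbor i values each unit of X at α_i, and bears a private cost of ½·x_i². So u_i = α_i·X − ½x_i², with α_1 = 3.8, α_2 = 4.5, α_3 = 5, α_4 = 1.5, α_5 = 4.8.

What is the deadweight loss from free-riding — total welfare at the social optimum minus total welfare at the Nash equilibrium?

Neighbor i's FOC: ∂u_i/∂x_i = α_i − x_i = 0, so x_i* = α_i.
NE contributions = (3.8, 4.5, 5, 1.5, 4.8); X = 19.6.
W^NE = (Σα)·X − ½Σα_i² = 19.6² − ½·84.98 = 341.67.
Planner sets x_i = Σα_j = 19.6 for every i, so X^SO = 5·19.6 = 98.
W^SO = (Σα)·X^SO − ½·5·(Σα)² = (5/2)·19.6² = 960.4.
Deadweight loss = W^SO − W^NE = 618.73.

618.73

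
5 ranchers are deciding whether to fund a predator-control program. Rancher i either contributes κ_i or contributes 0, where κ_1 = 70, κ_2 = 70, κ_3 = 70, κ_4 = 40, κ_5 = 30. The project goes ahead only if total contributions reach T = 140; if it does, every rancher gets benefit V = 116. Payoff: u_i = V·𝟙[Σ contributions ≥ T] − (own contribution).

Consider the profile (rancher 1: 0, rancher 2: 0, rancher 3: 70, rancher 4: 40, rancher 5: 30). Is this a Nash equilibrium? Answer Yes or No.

Total = 140 ≥ 140: provided.
Rancher 1 (pledges 0, payoff 116): pledging 70 → total 210, payoff 46. No gain.
Rancher 2 (pledges 0, payoff 116): pledging 70 → total 210, payoff 46. No gain.
Rancher 3 (pledges 70, payoff 46): dropping to 0 → total 70, payoff 0. No gain.
Rancher 4 (pledges 40, payoff 76): dropping to 0 → total 100, payoff 0. No gain.
Rancher 5 (pledges 30, payoff 86): dropping to 0 → total 110, payoff 0. No gain.

Yes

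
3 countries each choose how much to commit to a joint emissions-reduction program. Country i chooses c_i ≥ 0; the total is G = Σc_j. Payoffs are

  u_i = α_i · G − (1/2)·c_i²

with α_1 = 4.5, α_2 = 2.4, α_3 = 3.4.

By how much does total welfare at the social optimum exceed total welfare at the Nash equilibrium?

71.83

Country i's FOC: ∂u_i/∂c_i = α_i − c_i = 0, so c_i* = α_i.
NE contributions = (4.5, 2.4, 3.4); G = 10.3.
W^NE = (Σα)·G − ½Σα_i² = 10.3² − ½·37.57 = 87.305.
Planner sets c_i = Σα_j = 10.3 for every i, so G^SO = 3·10.3 = 30.9.
W^SO = (Σα)·G^SO − ½·3·(Σα)² = (3/2)·10.3² = 159.135.
Deadweight loss = W^SO − W^NE = 71.83.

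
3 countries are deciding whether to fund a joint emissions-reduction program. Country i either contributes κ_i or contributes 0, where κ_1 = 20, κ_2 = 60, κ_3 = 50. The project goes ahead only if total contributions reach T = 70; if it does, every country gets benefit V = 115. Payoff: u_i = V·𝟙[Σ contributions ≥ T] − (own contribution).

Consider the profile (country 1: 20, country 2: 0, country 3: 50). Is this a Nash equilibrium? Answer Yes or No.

Total = 70 ≥ 70: provided.
Country 1 (pledges 20, payoff 95): dropping to 0 → total 50, payoff 0. No gain.
Country 2 (pledges 0, payoff 115): pledging 60 → total 130, payoff 55. No gain.
Country 3 (pledges 50, payoff 65): dropping to 0 → total 20, payoff 0. No gain.

Yes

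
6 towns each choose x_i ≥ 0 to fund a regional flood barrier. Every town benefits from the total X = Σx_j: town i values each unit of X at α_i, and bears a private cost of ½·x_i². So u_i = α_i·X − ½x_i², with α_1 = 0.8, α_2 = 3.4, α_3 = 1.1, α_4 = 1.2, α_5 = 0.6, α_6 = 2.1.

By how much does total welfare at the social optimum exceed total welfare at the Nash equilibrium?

179.09

Town i's FOC: ∂u_i/∂x_i = α_i − x_i = 0, so x_i* = α_i.
NE contributions = (0.8, 3.4, 1.1, 1.2, 0.6, 2.1); X = 9.2.
W^NE = (Σα)·X − ½Σα_i² = 9.2² − ½·19.62 = 74.83.
Planner sets x_i = Σα_j = 9.2 for every i, so X^SO = 6·9.2 = 55.2.
W^SO = (Σα)·X^SO − ½·6·(Σα)² = (6/2)·9.2² = 253.92.
Deadweight loss = W^SO − W^NE = 179.09.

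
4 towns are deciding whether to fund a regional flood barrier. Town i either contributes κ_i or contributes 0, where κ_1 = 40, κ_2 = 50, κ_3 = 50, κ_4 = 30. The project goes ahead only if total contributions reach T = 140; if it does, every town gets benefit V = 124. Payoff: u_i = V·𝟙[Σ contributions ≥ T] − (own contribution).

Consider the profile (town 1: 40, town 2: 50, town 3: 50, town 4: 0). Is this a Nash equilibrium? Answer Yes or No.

Yes

Total = 140 ≥ 140: provided.
Town 1 (pledges 40, payoff 84): dropping to 0 → total 100, payoff 0. No gain.
Town 2 (pledges 50, payoff 74): dropping to 0 → total 90, payoff 0. No gain.
Town 3 (pledges 50, payoff 74): dropping to 0 → total 90, payoff 0. No gain.
Town 4 (pledges 0, payoff 124): pledging 30 → total 170, payoff 94. No gain.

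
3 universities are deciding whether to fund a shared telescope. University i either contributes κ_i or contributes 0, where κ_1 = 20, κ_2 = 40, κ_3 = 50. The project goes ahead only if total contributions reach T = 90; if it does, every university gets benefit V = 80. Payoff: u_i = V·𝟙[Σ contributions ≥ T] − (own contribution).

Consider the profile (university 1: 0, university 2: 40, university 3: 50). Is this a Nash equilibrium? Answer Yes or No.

Total = 90 ≥ 90: provided.
University 1 (pledges 0, payoff 80): pledging 20 → total 110, payoff 60. No gain.
University 2 (pledges 40, payoff 40): dropping to 0 → total 50, payoff 0. No gain.
University 3 (pledges 50, payoff 30): dropping to 0 → total 40, payoff 0. No gain.

Yes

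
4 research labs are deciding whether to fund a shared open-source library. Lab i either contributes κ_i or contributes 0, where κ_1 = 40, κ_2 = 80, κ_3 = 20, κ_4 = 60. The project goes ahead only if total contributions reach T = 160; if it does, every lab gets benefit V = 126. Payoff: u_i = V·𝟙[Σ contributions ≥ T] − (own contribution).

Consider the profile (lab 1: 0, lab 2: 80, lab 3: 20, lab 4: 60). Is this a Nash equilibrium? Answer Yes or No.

Total = 160 ≥ 160: provided.
Lab 1 (pledges 0, payoff 126): pledging 40 → total 200, payoff 86. No gain.
Lab 2 (pledges 80, payoff 46): dropping to 0 → total 80, payoff 0. No gain.
Lab 3 (pledges 20, payoff 106): dropping to 0 → total 140, payoff 0. No gain.
Lab 4 (pledges 60, payoff 66): dropping to 0 → total 100, payoff 0. No gain.

Yes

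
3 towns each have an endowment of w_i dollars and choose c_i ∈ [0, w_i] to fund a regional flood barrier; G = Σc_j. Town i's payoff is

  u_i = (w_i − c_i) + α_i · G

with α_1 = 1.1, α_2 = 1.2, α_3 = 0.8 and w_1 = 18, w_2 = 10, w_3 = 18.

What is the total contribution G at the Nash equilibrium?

28

∂u_i/∂c_i = α_i − 1, so town i contributes w_i if α_i > 1, else 0.
α_i > 1 for i ∈ {1, 2}; NE contributions (18, 10, 0), G = 28.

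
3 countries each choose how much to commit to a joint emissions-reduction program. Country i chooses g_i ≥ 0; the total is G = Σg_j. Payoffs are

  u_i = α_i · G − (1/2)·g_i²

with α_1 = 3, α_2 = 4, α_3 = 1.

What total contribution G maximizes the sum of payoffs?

Planner FOC: ∂(Σu_j)/∂g_i = (Σα_j) − g_i = 0, so g_i^SO = Σα_j = 8 for every i; G^SO = 24.

24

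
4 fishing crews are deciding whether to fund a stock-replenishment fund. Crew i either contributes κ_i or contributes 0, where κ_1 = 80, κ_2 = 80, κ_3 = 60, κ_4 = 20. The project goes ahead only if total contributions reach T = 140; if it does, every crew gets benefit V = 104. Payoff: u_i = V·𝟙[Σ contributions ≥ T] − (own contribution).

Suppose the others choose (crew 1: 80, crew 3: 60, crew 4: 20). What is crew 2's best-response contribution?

Others' total = 160 ≥ 140; contributing adds cost 80 for no extra benefit.
Best response: 0.

0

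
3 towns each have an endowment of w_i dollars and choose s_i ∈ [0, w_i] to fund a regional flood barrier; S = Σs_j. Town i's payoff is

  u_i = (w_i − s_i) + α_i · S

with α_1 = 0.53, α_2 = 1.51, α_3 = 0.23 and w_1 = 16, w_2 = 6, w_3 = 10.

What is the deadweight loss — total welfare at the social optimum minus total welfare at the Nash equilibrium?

∂u_i/∂s_i = α_i − 1, so town i contributes w_i if α_i > 1, else 0.
α_i > 1 for i ∈ {2}; NE contributions (0, 6, 0), S = 6.
W^NE = Σw_i − S^NE + (Σα_i)·S^NE = 32 + 1.27·6 = 39.62.
Planner: ∂(Σu_j)/∂s_i = Σα_j − 1 = 1.27 > 0, so everyone contributes w_i; S^SO = 32, W^SO = 32 + 1.27·32 = 72.64.
Deadweight loss = 33.02.

33.02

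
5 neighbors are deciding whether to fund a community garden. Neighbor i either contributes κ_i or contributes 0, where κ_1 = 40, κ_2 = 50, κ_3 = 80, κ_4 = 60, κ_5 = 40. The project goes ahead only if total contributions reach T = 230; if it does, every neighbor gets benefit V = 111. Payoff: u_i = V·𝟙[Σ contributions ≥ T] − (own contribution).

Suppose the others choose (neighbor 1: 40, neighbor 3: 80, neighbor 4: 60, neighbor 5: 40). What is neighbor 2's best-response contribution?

50

Others' total = 220. Contributing 50 brings total to 270 ≥ 230: gain V − κ_2 = 61.
Best response: 50.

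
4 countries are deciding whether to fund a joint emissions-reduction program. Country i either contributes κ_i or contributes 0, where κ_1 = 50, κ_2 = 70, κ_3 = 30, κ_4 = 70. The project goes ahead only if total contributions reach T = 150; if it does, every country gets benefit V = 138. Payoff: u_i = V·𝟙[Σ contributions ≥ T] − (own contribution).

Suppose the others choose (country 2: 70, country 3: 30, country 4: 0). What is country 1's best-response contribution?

Others' total = 100. Contributing 50 brings total to 150 ≥ 150: gain V − κ_1 = 88.
Best response: 50.

50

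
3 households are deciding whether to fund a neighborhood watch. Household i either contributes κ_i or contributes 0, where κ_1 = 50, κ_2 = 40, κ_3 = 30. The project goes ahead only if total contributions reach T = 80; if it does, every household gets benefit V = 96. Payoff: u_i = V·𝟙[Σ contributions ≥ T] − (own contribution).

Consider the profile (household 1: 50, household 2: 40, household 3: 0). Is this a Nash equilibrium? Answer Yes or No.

Total = 90 ≥ 80: provided.
Household 1 (pledges 50, payoff 46): dropping to 0 → total 40, payoff 0. No gain.
Household 2 (pledges 40, payoff 56): dropping to 0 → total 50, payoff 0. No gain.
Household 3 (pledges 0, payoff 96): pledging 30 → total 120, payoff 66. No gain.

Yes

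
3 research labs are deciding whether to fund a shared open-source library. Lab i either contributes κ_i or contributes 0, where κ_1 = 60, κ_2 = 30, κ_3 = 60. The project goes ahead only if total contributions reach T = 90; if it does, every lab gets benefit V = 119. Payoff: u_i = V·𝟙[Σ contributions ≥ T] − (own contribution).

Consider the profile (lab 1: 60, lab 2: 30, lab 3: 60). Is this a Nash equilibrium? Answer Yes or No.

No

Total = 150 ≥ 90: provided.
Lab 1 (pledges 60, payoff 59): dropping to 0 → total 90, payoff 119. Profitable deviation.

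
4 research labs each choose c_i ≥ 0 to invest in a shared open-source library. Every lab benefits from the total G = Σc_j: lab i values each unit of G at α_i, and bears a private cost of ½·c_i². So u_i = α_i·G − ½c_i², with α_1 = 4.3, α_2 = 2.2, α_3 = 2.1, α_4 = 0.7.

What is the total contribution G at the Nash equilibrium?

Lab i's FOC: ∂u_i/∂c_i = α_i − c_i = 0, so c_i* = α_i.
NE contributions = (4.3, 2.2, 2.1, 0.7); G = 9.3.

9.3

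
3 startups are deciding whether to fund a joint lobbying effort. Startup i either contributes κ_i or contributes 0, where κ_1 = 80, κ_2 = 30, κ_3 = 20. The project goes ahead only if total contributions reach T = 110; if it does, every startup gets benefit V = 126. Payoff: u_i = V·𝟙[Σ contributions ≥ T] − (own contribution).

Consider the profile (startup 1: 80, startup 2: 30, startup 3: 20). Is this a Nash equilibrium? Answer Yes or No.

Total = 130 ≥ 110: provided.
Startup 1 (pledges 80, payoff 46): dropping to 0 → total 50, payoff 0. No gain.
Startup 2 (pledges 30, payoff 96): dropping to 0 → total 100, payoff 0. No gain.
Startup 3 (pledges 20, payoff 106): dropping to 0 → total 110, payoff 126. Profitable deviation.

No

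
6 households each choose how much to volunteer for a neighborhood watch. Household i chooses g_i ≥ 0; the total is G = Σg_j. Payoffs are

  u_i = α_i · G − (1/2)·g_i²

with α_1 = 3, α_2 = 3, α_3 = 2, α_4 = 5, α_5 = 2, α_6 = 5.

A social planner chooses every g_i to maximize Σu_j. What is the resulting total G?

Planner FOC: ∂(Σu_j)/∂g_i = (Σα_j) − g_i = 0, so g_i^SO = Σα_j = 20 for every i; G^SO = 120.

120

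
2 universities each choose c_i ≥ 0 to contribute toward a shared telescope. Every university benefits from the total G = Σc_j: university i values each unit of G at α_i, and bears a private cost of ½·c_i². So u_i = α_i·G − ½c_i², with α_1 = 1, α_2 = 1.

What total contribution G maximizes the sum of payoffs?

4

Planner FOC: ∂(Σu_j)/∂c_i = (Σα_j) − c_i = 0, so c_i^SO = Σα_j = 2 for every i; G^SO = 4.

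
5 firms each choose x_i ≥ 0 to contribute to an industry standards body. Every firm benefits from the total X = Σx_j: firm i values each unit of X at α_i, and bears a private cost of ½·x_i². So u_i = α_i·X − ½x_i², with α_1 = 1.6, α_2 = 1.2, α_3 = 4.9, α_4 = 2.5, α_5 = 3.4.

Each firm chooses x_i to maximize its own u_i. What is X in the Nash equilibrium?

Firm i's FOC: ∂u_i/∂x_i = α_i − x_i = 0, so x_i* = α_i.
NE contributions = (1.6, 1.2, 4.9, 2.5, 3.4); X = 13.6.

13.6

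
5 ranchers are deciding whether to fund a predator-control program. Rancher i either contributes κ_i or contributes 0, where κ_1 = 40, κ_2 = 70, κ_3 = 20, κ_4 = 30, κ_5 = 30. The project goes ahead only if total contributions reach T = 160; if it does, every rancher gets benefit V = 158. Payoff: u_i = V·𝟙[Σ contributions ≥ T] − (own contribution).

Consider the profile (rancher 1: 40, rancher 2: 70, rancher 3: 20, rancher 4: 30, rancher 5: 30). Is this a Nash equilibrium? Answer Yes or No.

No

Total = 190 ≥ 160: provided.
Rancher 1 (pledges 40, payoff 118): dropping to 0 → total 150, payoff 0. No gain.
Rancher 2 (pledges 70, payoff 88): dropping to 0 → total 120, payoff 0. No gain.
Rancher 3 (pledges 20, payoff 138): dropping to 0 → total 170, payoff 158. Profitable deviation.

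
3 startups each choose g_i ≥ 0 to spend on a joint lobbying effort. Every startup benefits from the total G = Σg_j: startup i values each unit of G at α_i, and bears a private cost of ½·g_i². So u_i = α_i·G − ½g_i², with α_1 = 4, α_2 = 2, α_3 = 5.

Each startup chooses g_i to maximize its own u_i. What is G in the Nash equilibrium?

Startup i's FOC: ∂u_i/∂g_i = α_i − g_i = 0, so g_i* = α_i.
NE contributions = (4, 2, 5); G = 11.

11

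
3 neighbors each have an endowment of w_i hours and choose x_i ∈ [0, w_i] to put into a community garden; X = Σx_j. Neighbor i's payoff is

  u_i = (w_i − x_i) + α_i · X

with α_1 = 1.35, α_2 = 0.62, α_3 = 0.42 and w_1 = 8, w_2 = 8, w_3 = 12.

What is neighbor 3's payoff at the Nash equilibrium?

15.36

∂u_i/∂x_i = α_i − 1, so neighbor i contributes w_i if α_i > 1, else 0.
α_i > 1 for i ∈ {1}; NE contributions (8, 0, 0), X = 8.
u_3 = (12 − 0) + 0.42·8 = 15.36.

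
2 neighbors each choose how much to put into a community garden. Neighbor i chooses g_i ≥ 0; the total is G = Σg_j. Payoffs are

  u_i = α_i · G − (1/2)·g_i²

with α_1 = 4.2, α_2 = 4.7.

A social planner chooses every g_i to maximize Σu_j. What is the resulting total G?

17.8

Planner FOC: ∂(Σu_j)/∂g_i = (Σα_j) − g_i = 0, so g_i^SO = Σα_j = 8.9 for every i; G^SO = 17.8.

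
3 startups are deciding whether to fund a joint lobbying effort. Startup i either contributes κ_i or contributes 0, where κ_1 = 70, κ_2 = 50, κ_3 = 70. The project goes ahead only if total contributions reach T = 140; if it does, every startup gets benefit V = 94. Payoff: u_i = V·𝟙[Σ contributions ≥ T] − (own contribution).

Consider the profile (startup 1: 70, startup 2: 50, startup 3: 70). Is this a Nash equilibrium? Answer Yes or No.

Total = 190 ≥ 140: provided.
Startup 1 (pledges 70, payoff 24): dropping to 0 → total 120, payoff 0. No gain.
Startup 2 (pledges 50, payoff 44): dropping to 0 → total 140, payoff 94. Profitable deviation.

No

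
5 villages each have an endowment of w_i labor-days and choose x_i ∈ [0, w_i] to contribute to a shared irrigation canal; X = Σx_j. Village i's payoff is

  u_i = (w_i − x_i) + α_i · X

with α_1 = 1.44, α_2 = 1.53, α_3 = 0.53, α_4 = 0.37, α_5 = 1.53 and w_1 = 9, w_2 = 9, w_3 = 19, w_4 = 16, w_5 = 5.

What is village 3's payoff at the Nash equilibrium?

∂u_i/∂x_i = α_i − 1, so village i contributes w_i if α_i > 1, else 0.
α_i > 1 for i ∈ {1, 2, 5}; NE contributions (9, 9, 0, 0, 5), X = 23.
u_3 = (19 − 0) + 0.53·23 = 31.19.

31.19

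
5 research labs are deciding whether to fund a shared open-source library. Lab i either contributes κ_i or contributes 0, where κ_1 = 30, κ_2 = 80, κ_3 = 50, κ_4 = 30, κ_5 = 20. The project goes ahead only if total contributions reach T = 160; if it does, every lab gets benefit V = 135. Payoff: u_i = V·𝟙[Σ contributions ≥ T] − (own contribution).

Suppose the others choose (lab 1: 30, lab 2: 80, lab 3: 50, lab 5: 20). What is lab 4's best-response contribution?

Others' total = 180 ≥ 160; contributing adds cost 30 for no extra benefit.
Best response: 0.

0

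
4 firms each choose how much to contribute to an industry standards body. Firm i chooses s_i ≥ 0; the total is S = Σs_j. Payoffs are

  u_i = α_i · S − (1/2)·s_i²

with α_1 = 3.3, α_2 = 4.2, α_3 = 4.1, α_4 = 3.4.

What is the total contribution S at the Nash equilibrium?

Firm i's FOC: ∂u_i/∂s_i = α_i − s_i = 0, so s_i* = α_i.
NE contributions = (3.3, 4.2, 4.1, 3.4); S = 15.

15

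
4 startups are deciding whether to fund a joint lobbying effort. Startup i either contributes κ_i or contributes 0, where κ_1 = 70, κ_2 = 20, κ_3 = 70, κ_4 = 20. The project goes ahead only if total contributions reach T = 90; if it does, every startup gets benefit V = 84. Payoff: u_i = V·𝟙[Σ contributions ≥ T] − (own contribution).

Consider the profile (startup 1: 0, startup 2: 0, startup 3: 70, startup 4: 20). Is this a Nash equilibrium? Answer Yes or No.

Total = 90 ≥ 90: provided.
Startup 1 (pledges 0, payoff 84): pledging 70 → total 160, payoff 14. No gain.
Startup 2 (pledges 0, payoff 84): pledging 20 → total 110, payoff 64. No gain.
Startup 3 (pledges 70, payoff 14): dropping to 0 → total 20, payoff 0. No gain.
Startup 4 (pledges 20, payoff 64): dropping to 0 → total 70, payoff 0. No gain.

Yes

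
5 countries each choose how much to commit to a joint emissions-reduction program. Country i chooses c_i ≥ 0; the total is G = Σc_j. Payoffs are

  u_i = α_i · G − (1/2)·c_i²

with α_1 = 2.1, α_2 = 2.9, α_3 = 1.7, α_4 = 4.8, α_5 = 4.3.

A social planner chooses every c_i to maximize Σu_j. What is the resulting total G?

Planner FOC: ∂(Σu_j)/∂c_i = (Σα_j) − c_i = 0, so c_i^SO = Σα_j = 15.8 for every i; G^SO = 79.

79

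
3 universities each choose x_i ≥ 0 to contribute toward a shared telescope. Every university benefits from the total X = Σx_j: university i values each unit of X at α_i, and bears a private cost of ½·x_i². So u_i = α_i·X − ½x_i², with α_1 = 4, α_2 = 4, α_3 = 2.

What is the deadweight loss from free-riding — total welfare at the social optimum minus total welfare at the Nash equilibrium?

University i's FOC: ∂u_i/∂x_i = α_i − x_i = 0, so x_i* = α_i.
NE contributions = (4, 4, 2); X = 10.
W^NE = (Σα)·X − ½Σα_i² = 10² − ½·36 = 82.
Planner sets x_i = Σα_j = 10 for every i, so X^SO = 3·10 = 30.
W^SO = (Σα)·X^SO − ½·3·(Σα)² = (3/2)·10² = 150.
Deadweight loss = W^SO − W^NE = 68.

68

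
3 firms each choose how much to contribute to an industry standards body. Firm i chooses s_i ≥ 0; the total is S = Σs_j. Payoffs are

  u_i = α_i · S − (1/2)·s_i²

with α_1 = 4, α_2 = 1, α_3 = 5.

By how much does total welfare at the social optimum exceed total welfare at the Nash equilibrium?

Firm i's FOC: ∂u_i/∂s_i = α_i − s_i = 0, so s_i* = α_i.
NE contributions = (4, 1, 5); S = 10.
W^NE = (Σα)·S − ½Σα_i² = 10² − ½·42 = 79.
Planner sets s_i = Σα_j = 10 for every i, so S^SO = 3·10 = 30.
W^SO = (Σα)·S^SO − ½·3·(Σα)² = (3/2)·10² = 150.
Deadweight loss = W^SO − W^NE = 71.

71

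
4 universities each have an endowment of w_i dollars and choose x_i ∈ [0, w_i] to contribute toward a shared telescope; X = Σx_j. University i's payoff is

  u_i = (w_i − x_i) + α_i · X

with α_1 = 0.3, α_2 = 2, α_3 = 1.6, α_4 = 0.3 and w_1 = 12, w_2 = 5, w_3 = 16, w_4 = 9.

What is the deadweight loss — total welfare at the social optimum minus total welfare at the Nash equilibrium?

67.2

∂u_i/∂x_i = α_i − 1, so university i contributes w_i if α_i > 1, else 0.
α_i > 1 for i ∈ {2, 3}; NE contributions (0, 5, 16, 0), X = 21.
W^NE = Σw_i − X^NE + (Σα_i)·X^NE = 42 + 3.2·21 = 109.2.
Planner: ∂(Σu_j)/∂x_i = Σα_j − 1 = 3.2 > 0, so everyone contributes w_i; X^SO = 42, W^SO = 42 + 3.2·42 = 176.4.
Deadweight loss = 67.2.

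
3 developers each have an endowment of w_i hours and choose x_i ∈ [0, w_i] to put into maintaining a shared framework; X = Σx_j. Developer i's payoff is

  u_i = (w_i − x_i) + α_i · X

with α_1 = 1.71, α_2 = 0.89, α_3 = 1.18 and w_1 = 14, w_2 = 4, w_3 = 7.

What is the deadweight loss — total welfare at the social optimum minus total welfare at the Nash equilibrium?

∂u_i/∂x_i = α_i − 1, so developer i contributes w_i if α_i > 1, else 0.
α_i > 1 for i ∈ {1, 3}; NE contributions (14, 0, 7), X = 21.
W^NE = Σw_i − X^NE + (Σα_i)·X^NE = 25 + 2.78·21 = 83.38.
Planner: ∂(Σu_j)/∂x_i = Σα_j − 1 = 2.78 > 0, so everyone contributes w_i; X^SO = 25, W^SO = 25 + 2.78·25 = 94.5.
Deadweight loss = 11.12.

11.12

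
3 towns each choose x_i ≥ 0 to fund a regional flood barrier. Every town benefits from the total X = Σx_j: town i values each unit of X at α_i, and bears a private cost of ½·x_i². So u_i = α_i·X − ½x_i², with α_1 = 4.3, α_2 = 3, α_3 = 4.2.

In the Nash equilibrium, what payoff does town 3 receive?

Town i's FOC: ∂u_i/∂x_i = α_i − x_i = 0, so x_i* = α_i.
NE contributions = (4.3, 3, 4.2); X = 11.5.
u_3 = α_3·X − ½·(x_3)² = 4.2·11.5 − ½·4.2² = 39.48.

39.48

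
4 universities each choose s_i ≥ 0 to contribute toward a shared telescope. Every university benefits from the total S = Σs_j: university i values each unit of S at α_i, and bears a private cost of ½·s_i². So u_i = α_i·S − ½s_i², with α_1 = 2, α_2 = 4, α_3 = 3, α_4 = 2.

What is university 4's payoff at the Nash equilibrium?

University i's FOC: ∂u_i/∂s_i = α_i − s_i = 0, so s_i* = α_i.
NE contributions = (2, 4, 3, 2); S = 11.
u_4 = α_4·S − ½·(s_4)² = 2·11 − ½·2² = 20.

20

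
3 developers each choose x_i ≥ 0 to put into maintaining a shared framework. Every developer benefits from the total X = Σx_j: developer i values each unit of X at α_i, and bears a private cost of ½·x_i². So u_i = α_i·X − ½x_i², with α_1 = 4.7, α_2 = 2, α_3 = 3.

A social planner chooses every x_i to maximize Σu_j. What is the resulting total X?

29.1

Planner FOC: ∂(Σu_j)/∂x_i = (Σα_j) − x_i = 0, so x_i^SO = Σα_j = 9.7 for every i; X^SO = 29.1.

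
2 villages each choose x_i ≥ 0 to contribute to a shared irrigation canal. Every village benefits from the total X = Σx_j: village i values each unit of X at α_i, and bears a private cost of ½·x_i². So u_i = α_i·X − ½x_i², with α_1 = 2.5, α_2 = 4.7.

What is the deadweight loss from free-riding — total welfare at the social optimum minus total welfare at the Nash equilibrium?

14.17

Village i's FOC: ∂u_i/∂x_i = α_i − x_i = 0, so x_i* = α_i.
NE contributions = (2.5, 4.7); X = 7.2.
W^NE = (Σα)·X − ½Σα_i² = 7.2² − ½·28.34 = 37.67.
Planner sets x_i = Σα_j = 7.2 for every i, so X^SO = 2·7.2 = 14.4.
W^SO = (Σα)·X^SO − ½·2·(Σα)² = (2/2)·7.2² = 51.84.
Deadweight loss = W^SO − W^NE = 14.17.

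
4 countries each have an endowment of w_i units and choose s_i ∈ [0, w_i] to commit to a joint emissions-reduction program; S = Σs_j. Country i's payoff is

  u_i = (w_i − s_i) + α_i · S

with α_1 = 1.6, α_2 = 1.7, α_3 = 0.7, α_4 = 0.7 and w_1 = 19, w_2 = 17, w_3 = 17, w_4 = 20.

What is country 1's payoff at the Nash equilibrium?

∂u_i/∂s_i = α_i − 1, so country i contributes w_i if α_i > 1, else 0.
α_i > 1 for i ∈ {1, 2}; NE contributions (19, 17, 0, 0), S = 36.
u_1 = (19 − 19) + 1.6·36 = 57.6.

57.6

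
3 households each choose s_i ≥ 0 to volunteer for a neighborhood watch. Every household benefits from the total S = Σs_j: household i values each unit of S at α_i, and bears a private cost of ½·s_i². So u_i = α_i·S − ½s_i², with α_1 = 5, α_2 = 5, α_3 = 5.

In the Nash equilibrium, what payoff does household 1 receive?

Household i's FOC: ∂u_i/∂s_i = α_i − s_i = 0, so s_i* = α_i.
NE contributions = (5, 5, 5); S = 15.
u_1 = α_1·S − ½·(s_1)² = 5·15 − ½·5² = 62.5.

62.5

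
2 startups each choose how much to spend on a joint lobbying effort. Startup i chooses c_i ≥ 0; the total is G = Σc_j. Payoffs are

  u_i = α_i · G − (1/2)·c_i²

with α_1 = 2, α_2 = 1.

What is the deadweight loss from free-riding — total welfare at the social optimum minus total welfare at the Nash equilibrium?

2.5

Startup i's FOC: ∂u_i/∂c_i = α_i − c_i = 0, so c_i* = α_i.
NE contributions = (2, 1); G = 3.
W^NE = (Σα)·G − ½Σα_i² = 3² − ½·5 = 6.5.
Planner sets c_i = Σα_j = 3 for every i, so G^SO = 2·3 = 6.
W^SO = (Σα)·G^SO − ½·2·(Σα)² = (2/2)·3² = 9.
Deadweight loss = W^SO − W^NE = 2.5.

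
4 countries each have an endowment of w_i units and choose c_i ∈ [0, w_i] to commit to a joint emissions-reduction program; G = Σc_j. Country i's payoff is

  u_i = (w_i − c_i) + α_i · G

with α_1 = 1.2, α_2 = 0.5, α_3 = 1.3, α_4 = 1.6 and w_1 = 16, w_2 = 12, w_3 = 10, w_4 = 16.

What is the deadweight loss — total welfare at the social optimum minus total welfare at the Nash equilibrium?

∂u_i/∂c_i = α_i − 1, so country i contributes w_i if α_i > 1, else 0.
α_i > 1 for i ∈ {1, 3, 4}; NE contributions (16, 0, 10, 16), G = 42.
W^NE = Σw_i − G^NE + (Σα_i)·G^NE = 54 + 3.6·42 = 205.2.
Planner: ∂(Σu_j)/∂c_i = Σα_j − 1 = 3.6 > 0, so everyone contributes w_i; G^SO = 54, W^SO = 54 + 3.6·54 = 248.4.
Deadweight loss = 43.2.

43.2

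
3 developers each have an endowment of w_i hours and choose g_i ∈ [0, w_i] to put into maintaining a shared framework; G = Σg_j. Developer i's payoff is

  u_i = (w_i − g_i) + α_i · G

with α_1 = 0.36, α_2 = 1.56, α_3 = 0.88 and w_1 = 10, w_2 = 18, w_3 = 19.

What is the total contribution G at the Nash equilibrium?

18

∂u_i/∂g_i = α_i − 1, so developer i contributes w_i if α_i > 1, else 0.
α_i > 1 for i ∈ {2}; NE contributions (0, 18, 0), G = 18.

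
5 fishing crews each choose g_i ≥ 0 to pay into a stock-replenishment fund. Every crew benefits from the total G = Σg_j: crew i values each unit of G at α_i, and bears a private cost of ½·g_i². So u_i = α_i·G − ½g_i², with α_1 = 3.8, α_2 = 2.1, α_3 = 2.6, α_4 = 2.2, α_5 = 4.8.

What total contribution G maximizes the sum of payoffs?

Planner FOC: ∂(Σu_j)/∂g_i = (Σα_j) − g_i = 0, so g_i^SO = Σα_j = 15.5 for every i; G^SO = 77.5.

77.5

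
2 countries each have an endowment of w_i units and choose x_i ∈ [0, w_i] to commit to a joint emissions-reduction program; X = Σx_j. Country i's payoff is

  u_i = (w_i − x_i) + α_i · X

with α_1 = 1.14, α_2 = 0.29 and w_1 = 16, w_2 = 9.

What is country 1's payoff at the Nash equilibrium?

∂u_i/∂x_i = α_i − 1, so country i contributes w_i if α_i > 1, else 0.
α_i > 1 for i ∈ {1}; NE contributions (16, 0), X = 16.
u_1 = (16 − 16) + 1.14·16 = 18.24.

18.24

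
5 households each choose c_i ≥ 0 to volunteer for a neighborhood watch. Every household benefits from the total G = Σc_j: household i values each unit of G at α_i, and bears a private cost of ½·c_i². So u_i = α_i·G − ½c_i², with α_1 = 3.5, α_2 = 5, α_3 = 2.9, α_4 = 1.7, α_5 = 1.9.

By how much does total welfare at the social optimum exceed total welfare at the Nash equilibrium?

Household i's FOC: ∂u_i/∂c_i = α_i − c_i = 0, so c_i* = α_i.
NE contributions = (3.5, 5, 2.9, 1.7, 1.9); G = 15.
W^NE = (Σα)·G − ½Σα_i² = 15² − ½·52.16 = 198.92.
Planner sets c_i = Σα_j = 15 for every i, so G^SO = 5·15 = 75.
W^SO = (Σα)·G^SO − ½·5·(Σα)² = (5/2)·15² = 562.5.
Deadweight loss = W^SO − W^NE = 363.58.

363.58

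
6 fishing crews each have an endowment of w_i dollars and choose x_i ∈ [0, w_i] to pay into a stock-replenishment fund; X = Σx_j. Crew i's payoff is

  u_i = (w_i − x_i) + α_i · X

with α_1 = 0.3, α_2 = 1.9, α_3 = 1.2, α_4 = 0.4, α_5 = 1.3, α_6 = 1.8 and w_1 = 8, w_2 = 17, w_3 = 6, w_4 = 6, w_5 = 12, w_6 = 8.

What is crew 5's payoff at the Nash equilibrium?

∂u_i/∂x_i = α_i − 1, so crew i contributes w_i if α_i > 1, else 0.
α_i > 1 for i ∈ {2, 3, 5, 6}; NE contributions (0, 17, 6, 0, 12, 8), X = 43.
u_5 = (12 − 12) + 1.3·43 = 55.9.

55.9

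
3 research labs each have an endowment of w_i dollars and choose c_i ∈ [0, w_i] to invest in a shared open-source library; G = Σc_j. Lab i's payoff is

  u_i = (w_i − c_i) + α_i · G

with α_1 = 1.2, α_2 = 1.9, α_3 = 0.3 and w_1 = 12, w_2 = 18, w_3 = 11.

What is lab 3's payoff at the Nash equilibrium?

∂u_i/∂c_i = α_i − 1, so lab i contributes w_i if α_i > 1, else 0.
α_i > 1 for i ∈ {1, 2}; NE contributions (12, 18, 0), G = 30.
u_3 = (11 − 0) + 0.3·30 = 20.

20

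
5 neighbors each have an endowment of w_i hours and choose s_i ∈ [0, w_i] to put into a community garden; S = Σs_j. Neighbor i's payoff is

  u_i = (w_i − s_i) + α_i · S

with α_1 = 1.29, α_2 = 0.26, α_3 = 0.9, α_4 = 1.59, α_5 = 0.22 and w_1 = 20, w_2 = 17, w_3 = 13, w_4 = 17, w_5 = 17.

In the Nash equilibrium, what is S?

37

∂u_i/∂s_i = α_i − 1, so neighbor i contributes w_i if α_i > 1, else 0.
α_i > 1 for i ∈ {1, 4}; NE contributions (20, 0, 0, 17, 0), S = 37.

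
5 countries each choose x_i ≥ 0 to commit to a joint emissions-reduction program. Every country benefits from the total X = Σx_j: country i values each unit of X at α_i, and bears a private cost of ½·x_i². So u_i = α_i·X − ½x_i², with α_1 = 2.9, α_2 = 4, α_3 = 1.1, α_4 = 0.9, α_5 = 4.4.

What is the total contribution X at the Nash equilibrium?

Country i's FOC: ∂u_i/∂x_i = α_i − x_i = 0, so x_i* = α_i.
NE contributions = (2.9, 4, 1.1, 0.9, 4.4); X = 13.3.

13.3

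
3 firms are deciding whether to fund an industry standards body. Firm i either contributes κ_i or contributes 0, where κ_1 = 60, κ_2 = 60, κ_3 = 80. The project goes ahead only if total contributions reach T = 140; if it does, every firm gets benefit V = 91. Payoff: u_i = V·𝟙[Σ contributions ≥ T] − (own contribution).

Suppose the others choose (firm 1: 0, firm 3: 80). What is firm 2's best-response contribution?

Others' total = 80. Contributing 60 brings total to 140 ≥ 140: gain V − κ_2 = 31.
Best response: 60.

60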